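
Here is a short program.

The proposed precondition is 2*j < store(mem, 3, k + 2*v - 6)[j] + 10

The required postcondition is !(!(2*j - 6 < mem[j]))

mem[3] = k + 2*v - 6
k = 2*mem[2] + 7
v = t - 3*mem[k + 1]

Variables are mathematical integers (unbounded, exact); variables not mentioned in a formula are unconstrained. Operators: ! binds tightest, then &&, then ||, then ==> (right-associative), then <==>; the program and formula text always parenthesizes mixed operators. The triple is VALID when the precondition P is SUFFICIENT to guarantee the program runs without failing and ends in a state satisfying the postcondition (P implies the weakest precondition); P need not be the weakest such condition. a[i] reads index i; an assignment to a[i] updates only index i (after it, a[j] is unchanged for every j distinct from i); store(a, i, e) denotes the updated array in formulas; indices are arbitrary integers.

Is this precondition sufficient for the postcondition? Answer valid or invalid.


Working backward. After the program, the postcondition !(!(2*j - 6 < mem[j])) must hold; in canonical form it is 2*j < mem[j] + 6.
Before v := t - 3*mem[k + 1]: 2*j < mem[j] + 6
Before k := 2*mem[2] + 7: 2*j < mem[j] + 6
Before mem[3] := k + 2*v - 6: 2*j < store(mem, 3, k + 2*v - 6)[j] + 6
The weakest precondition is 2*j < store(mem, 3, k + 2*v - 6)[j] + 6.
Check whether 2*j < store(mem, 3, k + 2*v - 6)[j] + 10 implies it.
Countermodel: at the initial state j = 0, k = 0, mem = {[0] = -6, [3] = -6, elsewhere -6}, v = 0, the precondition holds but the weakest precondition fails.
Answer: invalid


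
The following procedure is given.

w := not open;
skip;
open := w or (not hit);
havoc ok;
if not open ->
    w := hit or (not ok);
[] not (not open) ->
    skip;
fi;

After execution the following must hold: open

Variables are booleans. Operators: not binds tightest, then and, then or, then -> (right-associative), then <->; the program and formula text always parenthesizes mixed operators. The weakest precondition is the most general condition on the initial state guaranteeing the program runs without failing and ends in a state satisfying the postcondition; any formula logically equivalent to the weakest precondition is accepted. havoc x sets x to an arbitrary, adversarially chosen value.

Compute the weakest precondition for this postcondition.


Working backward. After the program, open must hold.
Then branch requires open; else branch requires open.
Before the if: (not open) -> open
Before havoc ok: (not open) -> open
Before open := w or (not hit): (not (w or (not hit))) -> (w or (not hit))
Before skip: (not (w or (not hit))) -> (w or (not hit))
Before w := not open: (not ((not open) or (not hit))) -> ((not open) or (not hit))
Answer: WP = (not ((not open) or (not hit))) -> ((not open) or (not hit))


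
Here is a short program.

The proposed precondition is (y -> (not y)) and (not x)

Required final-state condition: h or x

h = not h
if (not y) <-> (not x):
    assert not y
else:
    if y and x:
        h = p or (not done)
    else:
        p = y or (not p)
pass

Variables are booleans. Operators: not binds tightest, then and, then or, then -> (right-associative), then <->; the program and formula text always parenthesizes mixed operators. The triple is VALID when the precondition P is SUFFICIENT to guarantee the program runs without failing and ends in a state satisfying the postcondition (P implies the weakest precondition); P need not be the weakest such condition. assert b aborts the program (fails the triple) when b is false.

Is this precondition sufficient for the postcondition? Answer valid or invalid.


Working backward. After the program, h or x must hold.
Before skip: h or x
Then branch requires (not y) and (h or x); else branch requires ((y and x) -> (p or (not done) or x)) and ((not (y and x)) -> (h or x)).
Before the if: (((not y) <-> (not x)) -> ((not y) and (h or x))) and ((not ((not y) <-> (not x))) -> (((y and x) -> (p or (not done) or x)) and ((not (y and x)) -> (h or x))))
Before h := not h: (((not y) <-> (not x)) -> ((not y) and ((not h) or x))) and ((not ((not y) <-> (not x))) -> (((y and x) -> (p or (not done) or x)) and ((not (y and x)) -> ((not h) or x))))
The weakest precondition is (((not y) <-> (not x)) -> ((not y) and ((not h) or x))) and ((not ((not y) <-> (not x))) -> (((y and x) -> (p or (not done) or x)) and ((not (y and x)) -> ((not h) or x)))).
Check whether (y -> (not y)) and (not x) implies it.
Countermodel: at the initial state done = false, h = true, p = false, x = false, y = false, the precondition holds but the weakest precondition fails.
Answer: invalid


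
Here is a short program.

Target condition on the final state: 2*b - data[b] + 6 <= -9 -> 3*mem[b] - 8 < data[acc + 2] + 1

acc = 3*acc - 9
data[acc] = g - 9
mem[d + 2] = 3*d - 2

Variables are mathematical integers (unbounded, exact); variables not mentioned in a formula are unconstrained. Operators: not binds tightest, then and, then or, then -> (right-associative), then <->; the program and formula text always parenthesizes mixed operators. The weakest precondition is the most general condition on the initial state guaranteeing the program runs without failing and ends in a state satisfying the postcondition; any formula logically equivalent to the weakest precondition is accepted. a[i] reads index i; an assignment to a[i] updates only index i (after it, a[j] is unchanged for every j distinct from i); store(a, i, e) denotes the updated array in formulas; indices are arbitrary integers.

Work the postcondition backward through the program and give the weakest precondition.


Working backward. After the program, the postcondition 2*b - data[b] + 6 <= -9 -> 3*mem[b] - 8 < data[acc + 2] + 1 must hold; in canonical form it is 2*b <= data[b] - 15 -> 3*mem[b] < data[acc + 2] + 9.
Before mem[d + 2] := 3*d - 2: 2*b <= data[b] - 15 -> 3*store(mem, d + 2, 3*d - 2)[b] < data[acc + 2] + 9
Before data[acc] := g - 9: 2*b <= store(data, acc, g - 9)[b] - 15 -> 3*store(mem, d + 2, 3*d - 2)[b] < store(data, acc, g - 9)[acc + 2] + 9
Before acc := 3*acc - 9: 2*b <= store(data, 3*acc - 9, g - 9)[b] - 15 -> 3*store(mem, d + 2, 3*d - 2)[b] < store(data, 3*acc - 9, g - 9)[3*acc - 7] + 9
Answer: WP = 2*b <= store(data, 3*acc - 9, g - 9)[b] - 15 -> 3*store(mem, d + 2, 3*d - 2)[b] < store(data, 3*acc - 9, g - 9)[3*acc - 7] + 9


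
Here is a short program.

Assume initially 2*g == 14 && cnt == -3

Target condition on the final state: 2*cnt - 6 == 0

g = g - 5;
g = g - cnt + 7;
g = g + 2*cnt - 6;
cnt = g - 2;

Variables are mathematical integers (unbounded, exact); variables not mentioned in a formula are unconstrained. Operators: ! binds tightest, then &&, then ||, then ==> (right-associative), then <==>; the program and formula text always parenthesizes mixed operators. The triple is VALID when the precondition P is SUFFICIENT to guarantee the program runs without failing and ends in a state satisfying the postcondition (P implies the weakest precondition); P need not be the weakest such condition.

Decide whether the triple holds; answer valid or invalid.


Working backward. After the program, the postcondition 2*cnt - 6 == 0 must hold; in canonical form it is 2*cnt == 6.
Before cnt := g - 2: 2*g == 10
Before g := g + 2*cnt - 6: 4*cnt + 2*g == 22
Before g := g - cnt + 7: 2*cnt + 2*g == 8
Before g := g - 5: 2*cnt + 2*g == 18
The weakest precondition is 2*cnt + 2*g == 18.
Check whether 2*g == 14 && cnt == -3 implies it.
Countermodel: at the initial state cnt = -3, g = 7, the precondition holds but the weakest precondition fails.
Answer: invalid


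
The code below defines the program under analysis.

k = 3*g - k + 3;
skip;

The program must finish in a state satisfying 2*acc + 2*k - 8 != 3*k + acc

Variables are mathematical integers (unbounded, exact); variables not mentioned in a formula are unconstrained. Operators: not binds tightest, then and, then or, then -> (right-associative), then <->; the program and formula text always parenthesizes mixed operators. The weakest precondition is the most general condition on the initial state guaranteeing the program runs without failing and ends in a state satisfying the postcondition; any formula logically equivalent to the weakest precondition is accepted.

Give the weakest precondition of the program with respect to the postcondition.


Working backward. After the program, the postcondition 2*acc + 2*k - 8 != 3*k + acc must hold; in canonical form it is acc != k + 8.
Before skip: acc != k + 8
Before k := 3*g - k + 3: acc + k != 3*g + 11
Answer: WP = acc + k != 3*g + 11


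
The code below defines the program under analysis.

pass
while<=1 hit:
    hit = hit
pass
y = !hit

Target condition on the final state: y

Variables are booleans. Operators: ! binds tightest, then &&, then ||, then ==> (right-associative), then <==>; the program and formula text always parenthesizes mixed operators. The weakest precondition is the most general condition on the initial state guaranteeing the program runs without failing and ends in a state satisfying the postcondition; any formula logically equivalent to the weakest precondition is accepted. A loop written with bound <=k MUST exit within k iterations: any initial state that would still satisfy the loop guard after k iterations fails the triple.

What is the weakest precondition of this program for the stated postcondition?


Working backward. After the program, y must hold.
Before y := !hit: !hit
Before skip: !hit
Before the loop (bound <=1), unroll the exhaustion recursion (WP_0 = exit-now case; WP_j = one more guarded iteration, up to j = 1):
  WP_0: !hit
  WP_1: hit ==> (!hit)
So before the loop: hit ==> (!hit)
Before skip: hit ==> (!hit)
Answer: WP = hit ==> (!hit)


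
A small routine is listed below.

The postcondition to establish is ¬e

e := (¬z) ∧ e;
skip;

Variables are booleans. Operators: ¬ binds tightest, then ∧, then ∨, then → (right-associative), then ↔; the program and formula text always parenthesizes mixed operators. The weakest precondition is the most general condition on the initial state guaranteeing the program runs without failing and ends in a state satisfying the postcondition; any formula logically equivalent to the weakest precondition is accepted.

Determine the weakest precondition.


Working backward. After the program, ¬e must hold.
Before skip: ¬e
Before e := (¬z) ∧ e: ¬((¬z) ∧ e)
Answer: WP = ¬((¬z) ∧ e)


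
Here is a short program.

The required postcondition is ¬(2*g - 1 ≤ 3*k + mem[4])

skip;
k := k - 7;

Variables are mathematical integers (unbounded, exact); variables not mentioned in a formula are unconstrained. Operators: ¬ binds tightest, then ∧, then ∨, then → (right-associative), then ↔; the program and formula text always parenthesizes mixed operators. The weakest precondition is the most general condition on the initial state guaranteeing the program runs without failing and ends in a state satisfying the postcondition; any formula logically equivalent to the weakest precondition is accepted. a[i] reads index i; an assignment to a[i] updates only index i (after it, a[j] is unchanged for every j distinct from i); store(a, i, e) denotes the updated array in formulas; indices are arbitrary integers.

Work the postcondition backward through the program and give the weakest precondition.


Working backward. After the program, the postcondition ¬(2*g - 1 ≤ 3*k + mem[4]) must hold; in canonical form it is ¬(2*g ≤ mem[4] + 3*k + 1).
Before k := k - 7: ¬(2*g ≤ mem[4] + 3*k - 20)
Before skip: ¬(2*g ≤ mem[4] + 3*k - 20)
Answer: WP = ¬(2*g ≤ mem[4] + 3*k - 20)


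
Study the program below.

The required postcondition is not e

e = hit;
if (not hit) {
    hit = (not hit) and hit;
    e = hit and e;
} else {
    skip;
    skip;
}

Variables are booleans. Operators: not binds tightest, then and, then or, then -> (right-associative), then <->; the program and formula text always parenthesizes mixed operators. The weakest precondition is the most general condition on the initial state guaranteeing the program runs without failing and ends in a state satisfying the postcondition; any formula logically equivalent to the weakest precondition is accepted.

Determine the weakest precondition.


Working backward. After the program, not e must hold.
Then branch requires true; else branch requires not e.
Before the if: hit -> (not e)
Before e := hit: hit -> (not hit)
Answer: WP = hit -> (not hit)


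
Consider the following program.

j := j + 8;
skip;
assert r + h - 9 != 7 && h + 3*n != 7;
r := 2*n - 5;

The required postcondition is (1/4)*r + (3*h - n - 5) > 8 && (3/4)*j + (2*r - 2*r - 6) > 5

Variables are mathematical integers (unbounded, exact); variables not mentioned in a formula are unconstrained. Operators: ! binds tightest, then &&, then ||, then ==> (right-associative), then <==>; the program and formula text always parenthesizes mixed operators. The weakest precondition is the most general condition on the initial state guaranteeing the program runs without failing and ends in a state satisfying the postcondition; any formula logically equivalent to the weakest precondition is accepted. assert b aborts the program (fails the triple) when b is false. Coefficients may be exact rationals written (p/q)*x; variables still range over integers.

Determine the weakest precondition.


Working backward. After the program, the postcondition (1/4)*r + (3*h - n - 5) > 8 && (3/4)*j + (2*r - 2*r - 6) > 5 must hold; in canonical form it is 3*h + (1/4)*r > n + 13 && (3/4)*j > 11.
Before r := 2*n - 5: 3*h > (1/2)*n + 57/4 && (3/4)*j > 11
Before assert r + h - 9 != 7 && h + 3*n != 7: h + r != 16 && h + 3*n != 7 && 3*h > (1/2)*n + 57/4 && (3/4)*j > 11
Before skip: h + r != 16 && h + 3*n != 7 && 3*h > (1/2)*n + 57/4 && (3/4)*j > 11
Before j := j + 8: h + r != 16 && h + 3*n != 7 && 3*h > (1/2)*n + 57/4 && (3/4)*j > 5
Answer: WP = h + r != 16 && h + 3*n != 7 && 3*h > (1/2)*n + 57/4 && (3/4)*j > 5


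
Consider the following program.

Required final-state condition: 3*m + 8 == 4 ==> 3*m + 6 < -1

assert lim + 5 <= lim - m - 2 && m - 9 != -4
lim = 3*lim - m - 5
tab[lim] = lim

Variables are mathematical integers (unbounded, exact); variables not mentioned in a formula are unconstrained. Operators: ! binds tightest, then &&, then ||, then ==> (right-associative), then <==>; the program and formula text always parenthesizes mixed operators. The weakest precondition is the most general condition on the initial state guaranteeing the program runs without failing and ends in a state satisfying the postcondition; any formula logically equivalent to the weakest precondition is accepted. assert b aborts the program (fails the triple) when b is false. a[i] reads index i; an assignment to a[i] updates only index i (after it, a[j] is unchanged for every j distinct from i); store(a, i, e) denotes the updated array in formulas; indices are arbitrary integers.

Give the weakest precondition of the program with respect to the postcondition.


Working backward. After the program, the postcondition 3*m + 8 == 4 ==> 3*m + 6 < -1 must hold; in canonical form it is 3*m == -4 ==> 3*m < -7.
Before tab[lim] := lim: 3*m == -4 ==> 3*m < -7
Before lim := 3*lim - m - 5: 3*m == -4 ==> 3*m < -7
Before assert lim + 5 <= lim - m - 2 && m - 9 != -4: m <= -7 && m != 5 && (3*m == -4 ==> 3*m < -7)
Answer: WP = m <= -7 && m != 5 && (3*m == -4 ==> 3*m < -7)


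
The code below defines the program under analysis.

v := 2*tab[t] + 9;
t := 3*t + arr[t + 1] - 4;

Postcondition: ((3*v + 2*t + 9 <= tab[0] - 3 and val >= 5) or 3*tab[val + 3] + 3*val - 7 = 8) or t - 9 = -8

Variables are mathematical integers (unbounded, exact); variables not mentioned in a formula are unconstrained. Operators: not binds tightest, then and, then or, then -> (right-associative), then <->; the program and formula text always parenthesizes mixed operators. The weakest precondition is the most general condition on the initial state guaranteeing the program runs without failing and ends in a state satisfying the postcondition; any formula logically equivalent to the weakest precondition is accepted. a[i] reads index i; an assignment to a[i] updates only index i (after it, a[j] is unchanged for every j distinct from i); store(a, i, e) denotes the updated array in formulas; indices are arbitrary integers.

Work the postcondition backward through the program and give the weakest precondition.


Working backward. After the program, the postcondition ((3*v + 2*t + 9 <= tab[0] - 3 and val >= 5) or 3*tab[val + 3] + 3*val - 7 = 8) or t - 9 = -8 must hold; in canonical form it is (2*t + 3*v <= tab[0] - 12 and val >= 5) or 3*tab[val + 3] + 3*val = 15 or t = 1.
Before t := 3*t + arr[t + 1] - 4: (2*arr[t + 1] + 6*t + 3*v <= tab[0] - 4 and val >= 5) or 3*tab[val + 3] + 3*val = 15 or arr[t + 1] + 3*t = 5
Before v := 2*tab[t] + 9: (2*arr[t + 1] + 6*tab[t] + 6*t <= tab[0] - 31 and val >= 5) or 3*tab[val + 3] + 3*val = 15 or arr[t + 1] + 3*t = 5
Answer: WP = (2*arr[t + 1] + 6*tab[t] + 6*t <= tab[0] - 31 and val >= 5) or 3*tab[val + 3] + 3*val = 15 or arr[t + 1] + 3*t = 5


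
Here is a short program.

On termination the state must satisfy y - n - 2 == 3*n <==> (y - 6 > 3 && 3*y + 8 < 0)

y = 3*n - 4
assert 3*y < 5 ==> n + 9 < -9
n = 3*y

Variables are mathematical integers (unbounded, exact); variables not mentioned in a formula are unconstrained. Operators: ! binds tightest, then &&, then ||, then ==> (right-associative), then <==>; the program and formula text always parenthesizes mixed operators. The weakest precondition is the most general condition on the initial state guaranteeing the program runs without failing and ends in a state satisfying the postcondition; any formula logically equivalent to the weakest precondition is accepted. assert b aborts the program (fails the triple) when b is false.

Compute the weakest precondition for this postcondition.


Working backward. After the program, the postcondition y - n - 2 == 3*n <==> (y - 6 > 3 && 3*y + 8 < 0) must hold; in canonical form it is y == 4*n + 2 <==> (y > 9 && 3*y < -8).
Before n := 3*y: 11*y == -2 <==> (y > 9 && 3*y < -8)
Before assert 3*y < 5 ==> n + 9 < -9: (3*y < 5 ==> n < -18) && (11*y == -2 <==> (y > 9 && 3*y < -8))
Before y := 3*n - 4: (9*n < 17 ==> n < -18) && (33*n == 42 <==> (3*n > 13 && 9*n < 4))
Answer: WP = (9*n < 17 ==> n < -18) && (33*n == 42 <==> (3*n > 13 && 9*n < 4))


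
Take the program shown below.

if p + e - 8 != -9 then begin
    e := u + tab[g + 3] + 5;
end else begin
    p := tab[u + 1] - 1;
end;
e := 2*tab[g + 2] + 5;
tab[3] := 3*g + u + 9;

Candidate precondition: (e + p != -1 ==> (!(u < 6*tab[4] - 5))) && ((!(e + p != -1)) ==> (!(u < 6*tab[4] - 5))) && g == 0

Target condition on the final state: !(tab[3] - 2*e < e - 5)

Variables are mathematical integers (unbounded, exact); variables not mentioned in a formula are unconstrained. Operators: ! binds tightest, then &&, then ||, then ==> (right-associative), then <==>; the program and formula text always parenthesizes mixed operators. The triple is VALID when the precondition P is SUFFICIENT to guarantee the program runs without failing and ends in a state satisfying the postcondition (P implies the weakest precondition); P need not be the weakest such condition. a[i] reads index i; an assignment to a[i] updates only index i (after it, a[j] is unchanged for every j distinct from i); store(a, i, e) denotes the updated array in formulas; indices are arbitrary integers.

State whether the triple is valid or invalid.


Working backward. After the program, the postcondition !(tab[3] - 2*e < e - 5) must hold; in canonical form it is !(tab[3] < 3*e - 5).
Before tab[3] := 3*g + u + 9: !(3*g + u < 3*e - 14)
Before e := 2*tab[g + 2] + 5: !(3*g + u < 6*tab[g + 2] + 1)
Then branch requires !(3*g + u < 6*tab[g + 2] + 1); else branch requires !(3*g + u < 6*tab[g + 2] + 1).
Before the if: (e + p != -1 ==> (!(3*g + u < 6*tab[g + 2] + 1))) && ((!(e + p != -1)) ==> (!(3*g + u < 6*tab[g + 2] + 1)))
The weakest precondition is (e + p != -1 ==> (!(3*g + u < 6*tab[g + 2] + 1))) && ((!(e + p != -1)) ==> (!(3*g + u < 6*tab[g + 2] + 1))).
Check whether (e + p != -1 ==> (!(u < 6*tab[4] - 5))) && ((!(e + p != -1)) ==> (!(u < 6*tab[4] - 5))) && g == 0 implies it.
Countermodel: at the initial state e = 0, g = 0, p = 0, tab = {[2] = 15215, [4] = 0, elsewhere 0}, u = 0, the precondition holds but the weakest precondition fails.
Answer: invalid


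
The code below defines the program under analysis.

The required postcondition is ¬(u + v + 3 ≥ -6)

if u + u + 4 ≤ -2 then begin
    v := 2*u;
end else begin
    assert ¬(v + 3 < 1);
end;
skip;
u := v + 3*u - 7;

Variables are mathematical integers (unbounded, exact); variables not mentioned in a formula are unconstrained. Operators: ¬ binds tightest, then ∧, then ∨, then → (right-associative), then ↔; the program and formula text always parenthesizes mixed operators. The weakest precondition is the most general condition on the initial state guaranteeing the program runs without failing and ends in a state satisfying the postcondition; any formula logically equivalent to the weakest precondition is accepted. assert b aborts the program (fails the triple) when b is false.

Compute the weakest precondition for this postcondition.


Working backward. After the program, the postcondition ¬(u + v + 3 ≥ -6) must hold; in canonical form it is ¬(u + v ≥ -9).
Before u := v + 3*u - 7: ¬(3*u + 2*v ≥ -2)
Before skip: ¬(3*u + 2*v ≥ -2)
Then branch requires ¬(7*u ≥ -2); else branch requires (¬(v < -2)) ∧ (¬(3*u + 2*v ≥ -2)).
Before the if: (2*u ≤ -6 → (¬(7*u ≥ -2))) ∧ ((¬(2*u ≤ -6)) → ((¬(v < -2)) ∧ (¬(3*u + 2*v ≥ -2))))
Answer: WP = (2*u ≤ -6 → (¬(7*u ≥ -2))) ∧ ((¬(2*u ≤ -6)) → ((¬(v < -2)) ∧ (¬(3*u + 2*v ≥ -2))))


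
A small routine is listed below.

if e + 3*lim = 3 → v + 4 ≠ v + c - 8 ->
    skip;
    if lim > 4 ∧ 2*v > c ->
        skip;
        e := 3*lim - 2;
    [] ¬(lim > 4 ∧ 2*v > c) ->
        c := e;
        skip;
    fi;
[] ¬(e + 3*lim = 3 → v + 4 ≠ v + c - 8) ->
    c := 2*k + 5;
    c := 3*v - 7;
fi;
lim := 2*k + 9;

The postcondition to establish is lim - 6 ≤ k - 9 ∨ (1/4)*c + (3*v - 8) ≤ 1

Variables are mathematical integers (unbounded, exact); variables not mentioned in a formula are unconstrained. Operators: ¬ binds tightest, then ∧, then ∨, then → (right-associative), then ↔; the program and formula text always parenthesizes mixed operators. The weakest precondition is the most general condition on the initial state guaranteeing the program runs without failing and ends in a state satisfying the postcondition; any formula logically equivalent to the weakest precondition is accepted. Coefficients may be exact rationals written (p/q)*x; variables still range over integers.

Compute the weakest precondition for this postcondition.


Working backward. After the program, the postcondition lim - 6 ≤ k - 9 ∨ (1/4)*c + (3*v - 8) ≤ 1 must hold; in canonical form it is lim ≤ k - 3 ∨ (1/4)*c + 3*v ≤ 9.
Before lim := 2*k + 9: k ≤ -12 ∨ (1/4)*c + 3*v ≤ 9
Then branch requires ((lim > 4 ∧ 2*v > c) → (k ≤ -12 ∨ (1/4)*c + 3*v ≤ 9)) ∧ ((¬(lim > 4 ∧ 2*v > c)) → (k ≤ -12 ∨ (1/4)*e + 3*v ≤ 9)); else branch requires k ≤ -12 ∨ (15/4)*v ≤ 43/4.
Before the if: ((e + 3*lim = 3 → c ≠ 12) → (((lim > 4 ∧ 2*v > c) → (k ≤ -12 ∨ (1/4)*c + 3*v ≤ 9)) ∧ ((¬(lim > 4 ∧ 2*v > c)) → (k ≤ -12 ∨ (1/4)*e + 3*v ≤ 9)))) ∧ ((¬(e + 3*lim = 3 → c ≠ 12)) → (k ≤ -12 ∨ (15/4)*v ≤ 43/4))
Answer: WP = ((e + 3*lim = 3 → c ≠ 12) → (((lim > 4 ∧ 2*v > c) → (k ≤ -12 ∨ (1/4)*c + 3*v ≤ 9)) ∧ ((¬(lim > 4 ∧ 2*v > c)) → (k ≤ -12 ∨ (1/4)*e + 3*v ≤ 9)))) ∧ ((¬(e + 3*lim = 3 → c ≠ 12)) → (k ≤ -12 ∨ (15/4)*v ≤ 43/4))


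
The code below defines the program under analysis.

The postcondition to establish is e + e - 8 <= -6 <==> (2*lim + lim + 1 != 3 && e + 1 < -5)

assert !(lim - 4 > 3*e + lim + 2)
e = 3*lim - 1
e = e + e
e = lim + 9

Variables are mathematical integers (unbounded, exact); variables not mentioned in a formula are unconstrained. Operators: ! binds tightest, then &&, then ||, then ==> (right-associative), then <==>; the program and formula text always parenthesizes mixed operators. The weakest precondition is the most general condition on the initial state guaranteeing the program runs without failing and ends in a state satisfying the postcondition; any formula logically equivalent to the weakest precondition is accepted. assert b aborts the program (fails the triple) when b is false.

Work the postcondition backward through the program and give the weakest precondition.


Working backward. After the program, the postcondition e + e - 8 <= -6 <==> (2*lim + lim + 1 != 3 && e + 1 < -5) must hold; in canonical form it is 2*e <= 2 <==> (3*lim != 2 && e < -6).
Before e := lim + 9: 2*lim <= -16 <==> (3*lim != 2 && lim < -15)
Before e := e + e: 2*lim <= -16 <==> (3*lim != 2 && lim < -15)
Before e := 3*lim - 1: 2*lim <= -16 <==> (3*lim != 2 && lim < -15)
Before assert !(lim - 4 > 3*e + lim + 2): (!(3*e < -6)) && (2*lim <= -16 <==> (3*lim != 2 && lim < -15))
Answer: WP = (!(3*e < -6)) && (2*lim <= -16 <==> (3*lim != 2 && lim < -15))


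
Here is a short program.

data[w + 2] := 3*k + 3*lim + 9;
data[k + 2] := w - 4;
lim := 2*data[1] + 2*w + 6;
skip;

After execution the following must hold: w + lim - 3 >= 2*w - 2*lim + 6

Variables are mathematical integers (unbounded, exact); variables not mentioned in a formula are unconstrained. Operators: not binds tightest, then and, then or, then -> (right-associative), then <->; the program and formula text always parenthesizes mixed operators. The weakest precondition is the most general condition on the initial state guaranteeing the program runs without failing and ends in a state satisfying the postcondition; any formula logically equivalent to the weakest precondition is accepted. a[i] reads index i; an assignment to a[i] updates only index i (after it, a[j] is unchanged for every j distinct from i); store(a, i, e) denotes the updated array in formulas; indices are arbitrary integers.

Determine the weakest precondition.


Working backward. After the program, the postcondition w + lim - 3 >= 2*w - 2*lim + 6 must hold; in canonical form it is 3*lim >= w + 9.
Before skip: 3*lim >= w + 9
Before lim := 2*data[1] + 2*w + 6: 6*data[1] + 5*w >= -9
Before data[k + 2] := w - 4: 6*store(data, k + 2, w - 4)[1] + 5*w >= -9
Before data[w + 2] := 3*k + 3*lim + 9: 6*store(store(data, w + 2, 3*k + 3*lim + 9), k + 2, w - 4)[1] + 5*w >= -9
Answer: WP = 6*store(store(data, w + 2, 3*k + 3*lim + 9), k + 2, w - 4)[1] + 5*w >= -9


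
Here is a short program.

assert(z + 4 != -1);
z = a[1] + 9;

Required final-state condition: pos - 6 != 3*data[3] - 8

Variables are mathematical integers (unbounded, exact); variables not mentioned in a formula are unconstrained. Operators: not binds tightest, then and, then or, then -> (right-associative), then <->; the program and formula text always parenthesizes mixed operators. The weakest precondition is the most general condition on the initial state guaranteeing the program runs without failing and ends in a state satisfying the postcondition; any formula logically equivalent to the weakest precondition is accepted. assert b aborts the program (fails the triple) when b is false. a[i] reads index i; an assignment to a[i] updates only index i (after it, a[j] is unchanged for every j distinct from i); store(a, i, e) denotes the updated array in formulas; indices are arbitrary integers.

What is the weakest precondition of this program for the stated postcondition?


Working backward. After the program, the postcondition pos - 6 != 3*data[3] - 8 must hold; in canonical form it is pos != 3*data[3] - 2.
Before z := a[1] + 9: pos != 3*data[3] - 2
Before assert z + 4 != -1: z != -5 and pos != 3*data[3] - 2
Answer: WP = z != -5 and pos != 3*data[3] - 2


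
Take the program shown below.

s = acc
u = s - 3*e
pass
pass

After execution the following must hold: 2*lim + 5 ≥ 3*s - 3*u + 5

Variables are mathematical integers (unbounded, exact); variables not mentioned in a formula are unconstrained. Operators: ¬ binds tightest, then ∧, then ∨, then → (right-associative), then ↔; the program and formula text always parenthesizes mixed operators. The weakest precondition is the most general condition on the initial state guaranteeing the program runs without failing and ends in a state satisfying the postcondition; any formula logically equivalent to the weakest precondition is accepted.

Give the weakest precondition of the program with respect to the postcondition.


Working backward. After the program, the postcondition 2*lim + 5 ≥ 3*s - 3*u + 5 must hold; in canonical form it is 2*lim + 3*u ≥ 3*s.
Before skip: 2*lim + 3*u ≥ 3*s
Before skip: 2*lim + 3*u ≥ 3*s
Before u := s - 3*e: 2*lim ≥ 9*e
Before s := acc: 2*lim ≥ 9*e
Answer: WP = 2*lim ≥ 9*e


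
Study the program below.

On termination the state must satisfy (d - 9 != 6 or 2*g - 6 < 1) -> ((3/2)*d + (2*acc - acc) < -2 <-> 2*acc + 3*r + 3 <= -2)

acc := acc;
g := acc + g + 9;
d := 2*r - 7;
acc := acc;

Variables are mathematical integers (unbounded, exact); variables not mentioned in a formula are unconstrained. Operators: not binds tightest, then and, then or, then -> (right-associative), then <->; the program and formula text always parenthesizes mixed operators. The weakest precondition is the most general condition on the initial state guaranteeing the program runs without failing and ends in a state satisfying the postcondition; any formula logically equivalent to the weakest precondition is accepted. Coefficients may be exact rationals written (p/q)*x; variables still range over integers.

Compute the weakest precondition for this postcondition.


Working backward. After the program, the postcondition (d - 9 != 6 or 2*g - 6 < 1) -> ((3/2)*d + (2*acc - acc) < -2 <-> 2*acc + 3*r + 3 <= -2) must hold; in canonical form it is (d != 15 or 2*g < 7) -> (acc + (3/2)*d < -2 <-> 2*acc + 3*r <= -5).
Before acc := acc: (d != 15 or 2*g < 7) -> (acc + (3/2)*d < -2 <-> 2*acc + 3*r <= -5)
Before d := 2*r - 7: (2*r != 22 or 2*g < 7) -> (acc + 3*r < 17/2 <-> 2*acc + 3*r <= -5)
Before g := acc + g + 9: (2*r != 22 or 2*acc + 2*g < -11) -> (acc + 3*r < 17/2 <-> 2*acc + 3*r <= -5)
Before acc := acc: (2*r != 22 or 2*acc + 2*g < -11) -> (acc + 3*r < 17/2 <-> 2*acc + 3*r <= -5)
Answer: WP = (2*r != 22 or 2*acc + 2*g < -11) -> (acc + 3*r < 17/2 <-> 2*acc + 3*r <= -5)


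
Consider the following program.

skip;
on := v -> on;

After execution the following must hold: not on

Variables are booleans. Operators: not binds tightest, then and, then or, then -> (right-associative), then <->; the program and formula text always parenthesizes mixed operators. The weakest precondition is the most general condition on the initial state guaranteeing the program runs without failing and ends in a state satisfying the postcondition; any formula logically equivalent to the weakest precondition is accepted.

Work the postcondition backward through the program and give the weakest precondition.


Working backward. After the program, not on must hold.
Before on := v -> on: not (v -> on)
Before skip: not (v -> on)
Answer: WP = not (v -> on)


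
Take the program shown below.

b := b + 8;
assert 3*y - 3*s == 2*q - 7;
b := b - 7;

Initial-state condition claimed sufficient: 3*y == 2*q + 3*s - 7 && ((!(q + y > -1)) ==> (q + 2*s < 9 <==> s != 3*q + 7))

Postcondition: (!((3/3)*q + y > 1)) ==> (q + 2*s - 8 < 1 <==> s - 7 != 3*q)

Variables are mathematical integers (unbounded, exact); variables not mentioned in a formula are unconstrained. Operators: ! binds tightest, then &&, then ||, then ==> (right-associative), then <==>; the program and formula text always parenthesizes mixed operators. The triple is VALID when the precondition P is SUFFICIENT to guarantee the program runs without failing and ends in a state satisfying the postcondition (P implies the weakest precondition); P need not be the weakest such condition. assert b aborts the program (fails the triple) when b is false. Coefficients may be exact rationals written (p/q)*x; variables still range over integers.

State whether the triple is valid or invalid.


Working backward. After the program, the postcondition (!((3/3)*q + y > 1)) ==> (q + 2*s - 8 < 1 <==> s - 7 != 3*q) must hold; in canonical form it is (!(q + y > 1)) ==> (q + 2*s < 9 <==> s != 3*q + 7).
Before b := b - 7: (!(q + y > 1)) ==> (q + 2*s < 9 <==> s != 3*q + 7)
Before assert 3*y - 3*s == 2*q - 7: 3*y == 2*q + 3*s - 7 && ((!(q + y > 1)) ==> (q + 2*s < 9 <==> s != 3*q + 7))
Before b := b + 8: 3*y == 2*q + 3*s - 7 && ((!(q + y > 1)) ==> (q + 2*s < 9 <==> s != 3*q + 7))
The weakest precondition is 3*y == 2*q + 3*s - 7 && ((!(q + y > 1)) ==> (q + 2*s < 9 <==> s != 3*q + 7)).
Check whether 3*y == 2*q + 3*s - 7 && ((!(q + y > -1)) ==> (q + 2*s < 9 <==> s != 3*q + 7)) implies it.
Countermodel: at the initial state q = -1, s = 4, y = 1, the precondition holds but the weakest precondition fails.
Answer: invalid


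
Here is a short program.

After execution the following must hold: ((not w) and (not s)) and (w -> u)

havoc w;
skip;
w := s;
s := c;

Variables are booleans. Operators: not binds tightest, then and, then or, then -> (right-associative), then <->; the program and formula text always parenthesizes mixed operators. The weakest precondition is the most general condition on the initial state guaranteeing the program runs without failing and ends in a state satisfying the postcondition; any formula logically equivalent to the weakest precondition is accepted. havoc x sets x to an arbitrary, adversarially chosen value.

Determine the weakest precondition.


Working backward. After the program, the postcondition ((not w) and (not s)) and (w -> u) must hold; in canonical form it is (not w) and (not s) and (w -> u).
Before s := c: (not w) and (not c) and (w -> u)
Before w := s: (not s) and (not c) and (s -> u)
Before skip: (not s) and (not c) and (s -> u)
Before havoc w: (not s) and (not c) and (s -> u)
Answer: WP = (not s) and (not c) and (s -> u)


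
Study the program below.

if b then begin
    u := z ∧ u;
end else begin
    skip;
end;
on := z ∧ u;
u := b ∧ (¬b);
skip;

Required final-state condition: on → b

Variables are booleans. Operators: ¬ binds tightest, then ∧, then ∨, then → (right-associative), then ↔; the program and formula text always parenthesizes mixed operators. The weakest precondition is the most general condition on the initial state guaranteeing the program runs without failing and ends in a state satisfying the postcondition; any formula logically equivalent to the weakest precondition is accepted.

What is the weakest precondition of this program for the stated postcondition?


Working backward. After the program, on → b must hold.
Before skip: on → b
Before u := b ∧ (¬b): on → b
Before on := z ∧ u: (z ∧ u) → b
Then branch requires (z ∧ u) → b; else branch requires (z ∧ u) → b.
Before the if: (b → ((z ∧ u) → b)) ∧ ((¬b) → ((z ∧ u) → b))
Answer: WP = (b → ((z ∧ u) → b)) ∧ ((¬b) → ((z ∧ u) → b))


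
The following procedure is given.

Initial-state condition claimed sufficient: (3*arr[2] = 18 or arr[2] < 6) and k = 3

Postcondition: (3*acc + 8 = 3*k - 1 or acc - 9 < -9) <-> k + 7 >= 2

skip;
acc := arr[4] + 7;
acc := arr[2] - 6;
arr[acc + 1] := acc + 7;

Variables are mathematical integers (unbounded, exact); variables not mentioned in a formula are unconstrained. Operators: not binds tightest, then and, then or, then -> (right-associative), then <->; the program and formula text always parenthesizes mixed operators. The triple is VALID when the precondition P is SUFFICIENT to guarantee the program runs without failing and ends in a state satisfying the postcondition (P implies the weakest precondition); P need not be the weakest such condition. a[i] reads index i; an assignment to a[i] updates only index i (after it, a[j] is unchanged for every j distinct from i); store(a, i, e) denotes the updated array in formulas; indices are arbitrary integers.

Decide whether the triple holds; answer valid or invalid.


Working backward. After the program, the postcondition (3*acc + 8 = 3*k - 1 or acc - 9 < -9) <-> k + 7 >= 2 must hold; in canonical form it is (3*acc = 3*k - 9 or acc < 0) <-> k >= -5.
Before arr[acc + 1] := acc + 7: (3*acc = 3*k - 9 or acc < 0) <-> k >= -5
Before acc := arr[2] - 6: (3*arr[2] = 3*k + 9 or arr[2] < 6) <-> k >= -5
Before acc := arr[4] + 7: (3*arr[2] = 3*k + 9 or arr[2] < 6) <-> k >= -5
Before skip: (3*arr[2] = 3*k + 9 or arr[2] < 6) <-> k >= -5
The weakest precondition is (3*arr[2] = 3*k + 9 or arr[2] < 6) <-> k >= -5.
Check whether (3*arr[2] = 18 or arr[2] < 6) and k = 3 implies it.
Every state satisfying the precondition satisfies the weakest precondition: the implication holds.
Answer: valid


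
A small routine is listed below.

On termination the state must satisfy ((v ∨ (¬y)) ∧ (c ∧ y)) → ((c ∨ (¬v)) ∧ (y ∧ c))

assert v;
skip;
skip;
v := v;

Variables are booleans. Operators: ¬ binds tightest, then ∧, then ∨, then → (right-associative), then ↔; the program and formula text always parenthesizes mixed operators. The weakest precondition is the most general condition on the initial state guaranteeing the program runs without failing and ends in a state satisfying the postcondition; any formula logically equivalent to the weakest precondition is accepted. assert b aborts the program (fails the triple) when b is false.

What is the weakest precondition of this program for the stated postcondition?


Working backward. After the program, the postcondition ((v ∨ (¬y)) ∧ (c ∧ y)) → ((c ∨ (¬v)) ∧ (y ∧ c)) must hold; in canonical form it is ((v ∨ (¬y)) ∧ c ∧ y) → ((c ∨ (¬v)) ∧ y ∧ c).
Before v := v: ((v ∨ (¬y)) ∧ c ∧ y) → ((c ∨ (¬v)) ∧ y ∧ c)
Before skip: ((v ∨ (¬y)) ∧ c ∧ y) → ((c ∨ (¬v)) ∧ y ∧ c)
Before skip: ((v ∨ (¬y)) ∧ c ∧ y) → ((c ∨ (¬v)) ∧ y ∧ c)
Before assert v: v ∧ (((v ∨ (¬y)) ∧ c ∧ y) → ((c ∨ (¬v)) ∧ y ∧ c))
Answer: WP = v ∧ (((v ∨ (¬y)) ∧ c ∧ y) → ((c ∨ (¬v)) ∧ y ∧ c))


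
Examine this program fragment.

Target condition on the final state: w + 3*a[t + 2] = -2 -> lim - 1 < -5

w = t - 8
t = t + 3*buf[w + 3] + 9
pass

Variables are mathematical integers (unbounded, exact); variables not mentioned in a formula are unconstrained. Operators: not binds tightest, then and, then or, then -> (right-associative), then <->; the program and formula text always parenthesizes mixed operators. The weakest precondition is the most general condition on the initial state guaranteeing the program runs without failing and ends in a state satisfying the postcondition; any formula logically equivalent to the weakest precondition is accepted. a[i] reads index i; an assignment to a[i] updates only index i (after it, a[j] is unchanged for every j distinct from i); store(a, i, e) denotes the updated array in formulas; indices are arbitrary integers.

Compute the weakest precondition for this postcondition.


Working backward. After the program, the postcondition w + 3*a[t + 2] = -2 -> lim - 1 < -5 must hold; in canonical form it is 3*a[t + 2] + w = -2 -> lim < -4.
Before skip: 3*a[t + 2] + w = -2 -> lim < -4
Before t := t + 3*buf[w + 3] + 9: 3*a[3*buf[w + 3] + t + 11] + w = -2 -> lim < -4
Before w := t - 8: 3*a[3*buf[t - 5] + t + 11] + t = 6 -> lim < -4
Answer: WP = 3*a[3*buf[t - 5] + t + 11] + t = 6 -> lim < -4


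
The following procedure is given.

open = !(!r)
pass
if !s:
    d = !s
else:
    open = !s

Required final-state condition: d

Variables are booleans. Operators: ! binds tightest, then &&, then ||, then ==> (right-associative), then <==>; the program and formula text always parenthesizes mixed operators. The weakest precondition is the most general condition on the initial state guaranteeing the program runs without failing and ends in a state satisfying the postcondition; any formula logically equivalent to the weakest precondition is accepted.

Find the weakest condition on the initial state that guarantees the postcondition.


Working backward. After the program, d must hold.
Then branch requires !s; else branch requires d.
Before the if: s ==> d
Before skip: s ==> d
Before open := !(!r): s ==> d
Answer: WP = s ==> d
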